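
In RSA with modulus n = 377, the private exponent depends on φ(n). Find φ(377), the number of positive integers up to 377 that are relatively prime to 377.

Factor: 377 = 13 · 29.
φ(377) = (13−1) · (29−1) = 12 · 28 = 336.

336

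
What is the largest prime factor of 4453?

4453 = 61 · 73
73 is prime.
So 4453 = 61 · 73; the largest prime factor is 73.

73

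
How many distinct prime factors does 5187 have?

5187 = 3 · 1729
1729 = 7 · 247
247 = 13 · 19
5187 = 3 · 7 · 13 · 19, which has 4 distinct prime factors.

4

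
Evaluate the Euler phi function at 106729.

89856

Factor: 106729 = 7 · 79 · 193.
φ(106729) = (7−1) · (79−1) · (193−1) = 6 · 78 · 192 = 89856.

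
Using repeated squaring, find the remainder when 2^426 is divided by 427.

2^1 ≡ 2 (mod 427)
2^2 ≡ 2^2 = 4 ≡ 4 (mod 427)
2^4 ≡ 4^2 = 16 ≡ 16 (mod 427)
2^8 ≡ 16^2 = 256 ≡ 256 (mod 427)
2^16 ≡ 256^2 = 65536 ≡ 205 (mod 427)
2^32 ≡ 205^2 = 42025 ≡ 179 (mod 427)
2^64 ≡ 179^2 = 32041 ≡ 16 (mod 427)
2^128 ≡ 16^2 = 256 ≡ 256 (mod 427)
2^256 ≡ 256^2 = 65536 ≡ 205 (mod 427)
426 = 256 + 128 + 32 + 8 + 2 in binary powers of 2.
So 2^426 ≡ 205 · 256 · 179 · 256 · 4 ≡ 64 (mod 427).
Since 64 ≠ 1, base 2 is a Fermat witness: 427 is composite.

64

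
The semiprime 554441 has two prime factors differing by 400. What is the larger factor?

Since p = q + 400, we have 554441 = q(q + 400), so q² + 400q − 554441 = 0.
Discriminant: 400² + 4·554441 = 160000 + 2217764 = 2377764; √2377764 = 1542.
q = (−400 + 1542)/2 = 571, and p = q + 400 = 971.
Check: 571 · 971 = 554441.

971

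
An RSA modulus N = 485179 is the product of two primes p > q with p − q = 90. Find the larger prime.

Since p = q + 90, we have 485179 = q(q + 90), so q² + 90q − 485179 = 0.
Discriminant: 90² + 4·485179 = 8100 + 1940716 = 1948816; √1948816 = 1396.
q = (−90 + 1396)/2 = 653, and p = q + 90 = 743.
Check: 653 · 743 = 485179.

743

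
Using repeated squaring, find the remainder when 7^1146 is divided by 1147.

1120

7^1 ≡ 7 (mod 1147)
7^2 ≡ 7^2 = 49 ≡ 49 (mod 1147)
7^4 ≡ 49^2 = 2401 ≡ 107 (mod 1147)
7^8 ≡ 107^2 = 11449 ≡ 1126 (mod 1147)
7^16 ≡ 1126^2 = 1267876 ≡ 441 (mod 1147)
7^32 ≡ 441^2 = 194481 ≡ 638 (mod 1147)
7^64 ≡ 638^2 = 407044 ≡ 1006 (mod 1147)
7^128 ≡ 1006^2 = 1012036 ≡ 382 (mod 1147)
7^256 ≡ 382^2 = 145924 ≡ 255 (mod 1147)
7^512 ≡ 255^2 = 65025 ≡ 793 (mod 1147)
7^1024 ≡ 793^2 = 628849 ≡ 293 (mod 1147)
1146 = 1024 + 64 + 32 + 16 + 8 + 2 in binary powers of 2.
So 7^1146 ≡ 293 · 1006 · 638 · 441 · 1126 · 49 ≡ 1120 (mod 1147).
Since 1120 ≠ 1, base 7 is a Fermat witness: 1147 is composite.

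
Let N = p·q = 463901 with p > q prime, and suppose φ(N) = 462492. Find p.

φ(n) = (p−1)(q−1) = n − (p+q) + 1, so p + q = 463901 − 462492 + 1 = 1410.
p and q are the roots of t² − 1410t + 463901 = 0.
Discriminant: 1410² − 4·463901 = 1988100 − 1855604 = 132496; √132496 = 364.
q = (1410 − 364)/2 = 523, p = (1410 + 364)/2 = 887.
Check: 523 · 887 = 463901.

887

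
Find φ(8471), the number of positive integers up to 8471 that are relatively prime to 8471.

8232

Factor: 8471 = 43 · 197.
φ(8471) = (43−1) · (197−1) = 42 · 196 = 8232.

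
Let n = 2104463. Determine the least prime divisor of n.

43

2104463 is odd.
Digit sum 20, not divisible by 3.
Ends in 3: not divisible by 5.
7: 2104463 = 7·300637 + 4
11: 2104463 = 11·191314 + 9
13: 2104463 = 13·161881 + 10
17: 2104463 = 17·123791 + 16
19: 2104463 = 19·110761 + 4
23: 2104463 = 23·91498 + 9
29: 2104463 = 29·72567 + 20
31: 2104463 = 31·67885 + 28
37: 2104463 = 37·56877 + 14
41: 2104463 = 41·51328 + 15
43: 2104463 = 43·48941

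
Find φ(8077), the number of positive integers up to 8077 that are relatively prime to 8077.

7840

Factor: 8077 = 41 · 197.
φ(8077) = (41−1) · (197−1) = 40 · 196 = 7840.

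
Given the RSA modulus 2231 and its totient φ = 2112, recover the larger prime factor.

φ(n) = (p−1)(q−1) = n − (p+q) + 1, so p + q = 2231 − 2112 + 1 = 120.
p and q are the roots of t² − 120t + 2231 = 0.
Discriminant: 120² − 4·2231 = 14400 − 8924 = 5476; √5476 = 74.
q = (120 − 74)/2 = 23, p = (120 + 74)/2 = 97.
Check: 23 · 97 = 2231.

97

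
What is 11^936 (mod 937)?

11^1 ≡ 11 (mod 937)
11^2 ≡ 11^2 = 121 ≡ 121 (mod 937)
11^4 ≡ 121^2 = 14641 ≡ 586 (mod 937)
11^8 ≡ 586^2 = 343396 ≡ 454 (mod 937)
11^16 ≡ 454^2 = 206116 ≡ 913 (mod 937)
11^32 ≡ 913^2 = 833569 ≡ 576 (mod 937)
11^64 ≡ 576^2 = 331776 ≡ 78 (mod 937)
11^128 ≡ 78^2 = 6084 ≡ 462 (mod 937)
11^256 ≡ 462^2 = 213444 ≡ 745 (mod 937)
11^512 ≡ 745^2 = 555025 ≡ 321 (mod 937)
936 = 512 + 256 + 128 + 32 + 8 in binary powers of 2.
So 11^936 ≡ 321 · 745 · 462 · 576 · 454 ≡ 1 (mod 937).
Since the result is 1, base 11 gives no evidence that 937 is composite.

1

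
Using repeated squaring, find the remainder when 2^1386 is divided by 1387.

2^1 ≡ 2 (mod 1387)
2^2 ≡ 2^2 = 4 ≡ 4 (mod 1387)
2^4 ≡ 4^2 = 16 ≡ 16 (mod 1387)
2^8 ≡ 16^2 = 256 ≡ 256 (mod 1387)
2^16 ≡ 256^2 = 65536 ≡ 347 (mod 1387)
2^32 ≡ 347^2 = 120409 ≡ 1127 (mod 1387)
2^64 ≡ 1127^2 = 1270129 ≡ 1024 (mod 1387)
2^128 ≡ 1024^2 = 1048576 ≡ 4 (mod 1387)
2^256 ≡ 4^2 = 16 ≡ 16 (mod 1387)
2^512 ≡ 16^2 = 256 ≡ 256 (mod 1387)
2^1024 ≡ 256^2 = 65536 ≡ 347 (mod 1387)
1386 = 1024 + 256 + 64 + 32 + 8 + 2 in binary powers of 2.
So 2^1386 ≡ 347 · 16 · 1024 · 1127 · 256 · 4 ≡ 1 (mod 1387).
Since the result is 1, base 2 gives no evidence that 1387 is composite.

1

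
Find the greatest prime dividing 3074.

53

3074 = 2 · 1537
1537 = 29 · 53
53 is prime.
So 3074 = 2 · 29 · 53; the largest prime factor is 53.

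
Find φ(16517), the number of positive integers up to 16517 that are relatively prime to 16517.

Factor: 16517 = 83 · 199.
φ(16517) = (83−1) · (199−1) = 82 · 198 = 16236.

16236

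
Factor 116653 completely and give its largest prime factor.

116653 = 31 · 3763
3763 = 53 · 71
71 is prime.
So 116653 = 31 · 53 · 71; the largest prime factor is 71.

71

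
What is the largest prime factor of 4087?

4087 = 61 · 67
67 is prime.
So 4087 = 61 · 67; the largest prime factor is 67.

67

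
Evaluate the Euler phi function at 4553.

4368

Factor: 4553 = 29 · 157.
φ(4553) = (29−1) · (157−1) = 28 · 156 = 4368.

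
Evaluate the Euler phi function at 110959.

Factor: 110959 = 17 · 61 · 107.
φ(110959) = (17−1) · (61−1) · (107−1) = 16 · 60 · 106 = 101760.

101760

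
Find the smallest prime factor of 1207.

1207 is odd.
Digit sum 10, not divisible by 3.
Ends in 7: not divisible by 5.
7: 1207 = 7·172 + 3
11: 1207 = 11·109 + 8
13: 1207 = 13·92 + 11
17: 1207 = 17·71

17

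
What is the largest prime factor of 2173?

2173 = 41 · 53
53 is prime.
So 2173 = 41 · 53; the largest prime factor is 53.

53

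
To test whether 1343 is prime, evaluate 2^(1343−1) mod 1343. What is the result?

2^1 ≡ 2 (mod 1343)
2^2 ≡ 2^2 = 4 ≡ 4 (mod 1343)
2^4 ≡ 4^2 = 16 ≡ 16 (mod 1343)
2^8 ≡ 16^2 = 256 ≡ 256 (mod 1343)
2^16 ≡ 256^2 = 65536 ≡ 1072 (mod 1343)
2^32 ≡ 1072^2 = 1149184 ≡ 919 (mod 1343)
2^64 ≡ 919^2 = 844561 ≡ 1157 (mod 1343)
2^128 ≡ 1157^2 = 1338649 ≡ 1021 (mod 1343)
2^256 ≡ 1021^2 = 1042441 ≡ 273 (mod 1343)
2^512 ≡ 273^2 = 74529 ≡ 664 (mod 1343)
2^1024 ≡ 664^2 = 440896 ≡ 392 (mod 1343)
1342 = 1024 + 256 + 32 + 16 + 8 + 4 + 2 in binary powers of 2.
So 2^1342 ≡ 392 · 273 · 919 · 1072 · 256 · 16 · 4 ≡ 914 (mod 1343).
Since 914 ≠ 1, base 2 is a Fermat witness: 1343 is composite.

914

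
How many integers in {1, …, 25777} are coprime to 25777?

Factor: 25777 = 149 · 173.
φ(25777) = (149−1) · (173−1) = 148 · 172 = 25456.

25456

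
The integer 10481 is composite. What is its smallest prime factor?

10481 is odd.
Digit sum 14, not divisible by 3.
Ends in 1: not divisible by 5.
7: 10481 = 7·1497 + 2
11: 10481 = 11·952 + 9
13: 10481 = 13·806 + 3
17: 10481 = 17·616 + 9
19: 10481 = 19·551 + 12
23: 10481 = 23·455 + 16
29: 10481 = 29·361 + 12
31: 10481 = 31·338 + 3
37: 10481 = 37·283 + 10
41: 10481 = 41·255 + 26
43: 10481 = 43·243 + 32
47: 10481 = 47·223

47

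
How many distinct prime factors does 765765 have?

765765 = 3^2 · 85085
85085 = 5 · 17017
17017 = 7 · 2431
2431 = 11 · 221
221 = 13 · 17
765765 = 3^2 · 5 · 7 · 11 · 13 · 17, which has 6 distinct prime factors.

6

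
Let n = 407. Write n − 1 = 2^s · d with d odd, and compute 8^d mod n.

347

407 − 1 = 406 = 2^1 · 203, so d = 203.
8^1 ≡ 8 (mod 407)
8^2 ≡ 8^2 = 64 ≡ 64 (mod 407)
8^4 ≡ 64^2 = 4096 ≡ 26 (mod 407)
8^8 ≡ 26^2 = 676 ≡ 269 (mod 407)
8^16 ≡ 269^2 = 72361 ≡ 322 (mod 407)
8^32 ≡ 322^2 = 103684 ≡ 306 (mod 407)
8^64 ≡ 306^2 = 93636 ≡ 26 (mod 407)
8^128 ≡ 26^2 = 676 ≡ 269 (mod 407)
203 = 128 + 64 + 8 + 2 + 1 in binary powers of 2.
So 8^203 ≡ 269 · 26 · 269 · 64 · 8 ≡ 347 (mod 407).
Squaring chain: 347; never reaches −1, so base 8 is a Miller–Rabin witness that 407 is composite.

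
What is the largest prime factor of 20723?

20723 = 17 · 1219
1219 = 23 · 53
53 is prime.
So 20723 = 17 · 23 · 53; the largest prime factor is 53.

53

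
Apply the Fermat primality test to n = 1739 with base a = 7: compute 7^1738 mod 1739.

7^1 ≡ 7 (mod 1739)
7^2 ≡ 7^2 = 49 ≡ 49 (mod 1739)
7^4 ≡ 49^2 = 2401 ≡ 662 (mod 1739)
7^8 ≡ 662^2 = 438244 ≡ 16 (mod 1739)
7^16 ≡ 16^2 = 256 ≡ 256 (mod 1739)
7^32 ≡ 256^2 = 65536 ≡ 1193 (mod 1739)
7^64 ≡ 1193^2 = 1423249 ≡ 747 (mod 1739)
7^128 ≡ 747^2 = 558009 ≡ 1529 (mod 1739)
7^256 ≡ 1529^2 = 2337841 ≡ 625 (mod 1739)
7^512 ≡ 625^2 = 390625 ≡ 1089 (mod 1739)
7^1024 ≡ 1089^2 = 1185921 ≡ 1662 (mod 1739)
1738 = 1024 + 512 + 128 + 64 + 8 + 2 in binary powers of 2.
So 7^1738 ≡ 1662 · 1089 · 1529 · 747 · 16 · 49 ≡ 636 (mod 1739).
Since 636 ≠ 1, base 7 is a Fermat witness: 1739 is composite.

636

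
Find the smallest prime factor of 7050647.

7050647 is odd.
Digit sum 29, not divisible by 3.
Ends in 7: not divisible by 5.
7: 7050647 = 7·1007235 + 2
11: 7050647 = 11·640967 + 10
13: 7050647 = 13·542357 + 6
17: 7050647 = 17·414743 + 16
19: 7050647 = 19·371086 + 13
23: 7050647 = 23·306549 + 20
29: 7050647 = 29·243125 + 22
31: 7050647 = 31·227440 + 7
37: 7050647 = 37·190558 + 1
41: 7050647 = 41·171967

41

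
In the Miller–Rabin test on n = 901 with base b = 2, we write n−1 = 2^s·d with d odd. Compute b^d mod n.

901 − 1 = 900 = 2^2 · 225, so d = 225.
2^1 ≡ 2 (mod 901)
2^2 ≡ 2^2 = 4 ≡ 4 (mod 901)
2^4 ≡ 4^2 = 16 ≡ 16 (mod 901)
2^8 ≡ 16^2 = 256 ≡ 256 (mod 901)
2^16 ≡ 256^2 = 65536 ≡ 664 (mod 901)
2^32 ≡ 664^2 = 440896 ≡ 307 (mod 901)
2^64 ≡ 307^2 = 94249 ≡ 545 (mod 901)
2^128 ≡ 545^2 = 297025 ≡ 596 (mod 901)
225 = 128 + 64 + 32 + 1 in binary powers of 2.
So 2^225 ≡ 596 · 545 · 307 · 2 ≡ 427 (mod 901).
Squaring chain: 427 → 327; never reaches −1, so base 2 is a Miller–Rabin witness that 901 is composite.

427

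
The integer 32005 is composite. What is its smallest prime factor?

5

32005 is odd.
Digit sum 10, not divisible by 3.
Ends in 5: divisible by 5.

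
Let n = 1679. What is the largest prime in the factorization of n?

1679 = 23 · 73
73 is prime.
So 1679 = 23 · 73; the largest prime factor is 73.

73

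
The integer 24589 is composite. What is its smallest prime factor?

24589 is odd.
Digit sum 28, not divisible by 3.
Ends in 9: not divisible by 5.
7: 24589 = 7·3512 + 5
11: 24589 = 11·2235 + 4
13: 24589 = 13·1891 + 6
17: 24589 = 17·1446 + 7
19: 24589 = 19·1294 + 3
23: 24589 = 23·1069 + 2
29: 24589 = 29·847 + 26
31: 24589 = 31·793 + 6
37: 24589 = 37·664 + 21
41: 24589 = 41·599 + 30
43: 24589 = 43·571 + 36
47: 24589 = 47·523 + 8
53: 24589 = 53·463 + 50
59: 24589 = 59·416 + 45
61: 24589 = 61·403 + 6
67: 24589 = 67·367

67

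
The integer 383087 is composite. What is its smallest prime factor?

383087 is odd.
Digit sum 29, not divisible by 3.
Ends in 7: not divisible by 5.
7: 383087 = 7·54726 + 5
11: 383087 = 11·34826 + 1
13: 383087 = 13·29468 + 3
17: 383087 = 17·22534 + 9
19: 383087 = 19·20162 + 9
23: 383087 = 23·16655 + 22
29: 383087 = 29·13209 + 26
31: 383087 = 31·12357 + 20
37: 383087 = 37·10353 + 26
41: 383087 = 41·9343 + 24
43: 383087 = 43·8909

43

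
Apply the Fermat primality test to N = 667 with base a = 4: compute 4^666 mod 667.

25

4^1 ≡ 4 (mod 667)
4^2 ≡ 4^2 = 16 ≡ 16 (mod 667)
4^4 ≡ 16^2 = 256 ≡ 256 (mod 667)
4^8 ≡ 256^2 = 65536 ≡ 170 (mod 667)
4^16 ≡ 170^2 = 28900 ≡ 219 (mod 667)
4^32 ≡ 219^2 = 47961 ≡ 604 (mod 667)
4^64 ≡ 604^2 = 364816 ≡ 634 (mod 667)
4^128 ≡ 634^2 = 401956 ≡ 422 (mod 667)
4^256 ≡ 422^2 = 178084 ≡ 662 (mod 667)
4^512 ≡ 662^2 = 438244 ≡ 25 (mod 667)
666 = 512 + 128 + 16 + 8 + 2 in binary powers of 2.
So 4^666 ≡ 25 · 422 · 219 · 170 · 16 ≡ 25 (mod 667).
Since 25 ≠ 1, base 4 is a Fermat witness: 667 is composite.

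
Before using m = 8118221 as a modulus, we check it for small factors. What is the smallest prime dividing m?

97

8118221 is odd.
Digit sum 23, not divisible by 3.
Ends in 1: not divisible by 5.
7: 8118221 = 7·1159745 + 6
11: 8118221 = 11·738020 + 1
13: 8118221 = 13·624478 + 7
17: 8118221 = 17·477542 + 7
19: 8118221 = 19·427274 + 15
23: 8118221 = 23·352966 + 3
29: 8118221 = 29·279938 + 19
31: 8118221 = 31·261878 + 3
37: 8118221 = 37·219411 + 14
41: 8118221 = 41·198005 + 16
43: 8118221 = 43·188795 + 36
47: 8118221 = 47·172728 + 5
53: 8118221 = 53·153173 + 52
59: 8118221 = 59·137596 + 57
61: 8118221 = 61·133085 + 36
67: 8118221 = 67·121167 + 32
71: 8118221 = 71·114341 + 10
73: 8118221 = 73·111208 + 37
79: 8118221 = 79·102762 + 23
83: 8118221 = 83·97809 + 74
89: 8118221 = 89·91215 + 86
97: 8118221 = 97·83693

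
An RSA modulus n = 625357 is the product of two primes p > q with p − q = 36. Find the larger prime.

Since p = q + 36, we have 625357 = q(q + 36), so q² + 36q − 625357 = 0.
Discriminant: 36² + 4·625357 = 1296 + 2501428 = 2502724; √2502724 = 1582.
q = (−36 + 1582)/2 = 773, and p = q + 36 = 809.
Check: 773 · 809 = 625357.

809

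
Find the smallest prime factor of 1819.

17

1819 is odd.
Digit sum 19, not divisible by 3.
Ends in 9: not divisible by 5.
7: 1819 = 7·259 + 6
11: 1819 = 11·165 + 4
13: 1819 = 13·139 + 12
17: 1819 = 17·107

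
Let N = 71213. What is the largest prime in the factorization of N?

71

71213 = 17 · 4189
4189 = 59 · 71
71 is prime.
So 71213 = 17 · 59 · 71; the largest prime factor is 71.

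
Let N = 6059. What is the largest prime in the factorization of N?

83

6059 = 73 · 83
83 is prime.
So 6059 = 73 · 83; the largest prime factor is 83.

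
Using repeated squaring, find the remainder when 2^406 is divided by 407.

2^1 ≡ 2 (mod 407)
2^2 ≡ 2^2 = 4 ≡ 4 (mod 407)
2^4 ≡ 4^2 = 16 ≡ 16 (mod 407)
2^8 ≡ 16^2 = 256 ≡ 256 (mod 407)
2^16 ≡ 256^2 = 65536 ≡ 9 (mod 407)
2^32 ≡ 9^2 = 81 ≡ 81 (mod 407)
2^64 ≡ 81^2 = 6561 ≡ 49 (mod 407)
2^128 ≡ 49^2 = 2401 ≡ 366 (mod 407)
2^256 ≡ 366^2 = 133956 ≡ 53 (mod 407)
406 = 256 + 128 + 16 + 4 + 2 in binary powers of 2.
So 2^406 ≡ 53 · 366 · 9 · 16 · 4 ≡ 284 (mod 407).
Since 284 ≠ 1, base 2 is a Fermat witness: 407 is composite.

284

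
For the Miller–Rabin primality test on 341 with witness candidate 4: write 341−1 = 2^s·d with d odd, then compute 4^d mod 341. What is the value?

1

341 − 1 = 340 = 2^2 · 85, so d = 85.
4^1 ≡ 4 (mod 341)
4^2 ≡ 4^2 = 16 ≡ 16 (mod 341)
4^4 ≡ 16^2 = 256 ≡ 256 (mod 341)
4^8 ≡ 256^2 = 65536 ≡ 64 (mod 341)
4^16 ≡ 64^2 = 4096 ≡ 4 (mod 341)
4^32 ≡ 4^2 = 16 ≡ 16 (mod 341)
4^64 ≡ 16^2 = 256 ≡ 256 (mod 341)
85 = 64 + 16 + 4 + 1 in binary powers of 2.
So 4^85 ≡ 256 · 4 · 256 · 4 ≡ 1 (mod 341).
Since 4^d ≡ 1 (mod 341), base 4 does not prove 341 composite.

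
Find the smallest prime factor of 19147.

41

19147 is odd.
Digit sum 22, not divisible by 3.
Ends in 7: not divisible by 5.
7: 19147 = 7·2735 + 2
11: 19147 = 11·1740 + 7
13: 19147 = 13·1472 + 11
17: 19147 = 17·1126 + 5
19: 19147 = 19·1007 + 14
23: 19147 = 23·832 + 11
29: 19147 = 29·660 + 7
31: 19147 = 31·617 + 20
37: 19147 = 37·517 + 18
41: 19147 = 41·467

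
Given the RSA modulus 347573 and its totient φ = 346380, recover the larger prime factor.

691

φ(n) = (p−1)(q−1) = n − (p+q) + 1, so p + q = 347573 − 346380 + 1 = 1194.
p and q are the roots of t² − 1194t + 347573 = 0.
Discriminant: 1194² − 4·347573 = 1425636 − 1390292 = 35344; √35344 = 188.
q = (1194 − 188)/2 = 503, p = (1194 + 188)/2 = 691.
Check: 503 · 691 = 347573.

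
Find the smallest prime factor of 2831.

2831 is odd.
Digit sum 14, not divisible by 3.
Ends in 1: not divisible by 5.
7: 2831 = 7·404 + 3
11: 2831 = 11·257 + 4
13: 2831 = 13·217 + 10
17: 2831 = 17·166 + 9
19: 2831 = 19·149

19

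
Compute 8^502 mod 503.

8^1 ≡ 8 (mod 503)
8^2 ≡ 8^2 = 64 ≡ 64 (mod 503)
8^4 ≡ 64^2 = 4096 ≡ 72 (mod 503)
8^8 ≡ 72^2 = 5184 ≡ 154 (mod 503)
8^16 ≡ 154^2 = 23716 ≡ 75 (mod 503)
8^32 ≡ 75^2 = 5625 ≡ 92 (mod 503)
8^64 ≡ 92^2 = 8464 ≡ 416 (mod 503)
8^128 ≡ 416^2 = 173056 ≡ 24 (mod 503)
8^256 ≡ 24^2 = 576 ≡ 73 (mod 503)
502 = 256 + 128 + 64 + 32 + 16 + 4 + 2 in binary powers of 2.
So 8^502 ≡ 73 · 24 · 416 · 92 · 75 · 72 · 64 ≡ 1 (mod 503).
Since the result is 1, base 8 gives no evidence that 503 is composite.

1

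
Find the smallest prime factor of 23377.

97

23377 is odd.
Digit sum 22, not divisible by 3.
Ends in 7: not divisible by 5.
7: 23377 = 7·3339 + 4
11: 23377 = 11·2125 + 2
13: 23377 = 13·1798 + 3
17: 23377 = 17·1375 + 2
19: 23377 = 19·1230 + 7
23: 23377 = 23·1016 + 9
29: 23377 = 29·806 + 3
31: 23377 = 31·754 + 3
37: 23377 = 37·631 + 30
41: 23377 = 41·570 + 7
43: 23377 = 43·543 + 28
47: 23377 = 47·497 + 18
53: 23377 = 53·441 + 4
59: 23377 = 59·396 + 13
61: 23377 = 61·383 + 14
67: 23377 = 67·348 + 61
71: 23377 = 71·329 + 18
73: 23377 = 73·320 + 17
79: 23377 = 79·295 + 72
83: 23377 = 83·281 + 54
89: 23377 = 89·262 + 59
97: 23377 = 97·241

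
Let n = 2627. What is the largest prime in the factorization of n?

71

2627 = 37 · 71
71 is prime.
So 2627 = 37 · 71; the largest prime factor is 71.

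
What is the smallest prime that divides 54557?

54557 is odd.
Digit sum 26, not divisible by 3.
Ends in 7: not divisible by 5.
7: 54557 = 7·7793 + 6
11: 54557 = 11·4959 + 8
13: 54557 = 13·4196 + 9
17: 54557 = 17·3209 + 4
19: 54557 = 19·2871 + 8
23: 54557 = 23·2372 + 1
29: 54557 = 29·1881 + 8
31: 54557 = 31·1759 + 28
37: 54557 = 37·1474 + 19
41: 54557 = 41·1330 + 27
43: 54557 = 43·1268 + 33
47: 54557 = 47·1160 + 37
53: 54557 = 53·1029 + 20
59: 54557 = 59·924 + 41
61: 54557 = 61·894 + 23
67: 54557 = 67·814 + 19
71: 54557 = 71·768 + 29
73: 54557 = 73·747 + 26
79: 54557 = 79·690 + 47
83: 54557 = 83·657 + 26
89: 54557 = 89·613

89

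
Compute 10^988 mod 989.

440

10^1 ≡ 10 (mod 989)
10^2 ≡ 10^2 = 100 ≡ 100 (mod 989)
10^4 ≡ 100^2 = 10000 ≡ 110 (mod 989)
10^8 ≡ 110^2 = 12100 ≡ 232 (mod 989)
10^16 ≡ 232^2 = 53824 ≡ 418 (mod 989)
10^32 ≡ 418^2 = 174724 ≡ 660 (mod 989)
10^64 ≡ 660^2 = 435600 ≡ 440 (mod 989)
10^128 ≡ 440^2 = 193600 ≡ 745 (mod 989)
10^256 ≡ 745^2 = 555025 ≡ 196 (mod 989)
10^512 ≡ 196^2 = 38416 ≡ 834 (mod 989)
988 = 512 + 256 + 128 + 64 + 16 + 8 + 4 in binary powers of 2.
So 10^988 ≡ 834 · 196 · 745 · 440 · 418 · 232 · 110 ≡ 440 (mod 989).
Since 440 ≠ 1, base 10 is a Fermat witness: 989 is composite.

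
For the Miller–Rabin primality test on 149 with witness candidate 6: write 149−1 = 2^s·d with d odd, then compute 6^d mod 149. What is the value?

149 − 1 = 148 = 2^2 · 37, so d = 37.
6^1 ≡ 6 (mod 149)
6^2 ≡ 6^2 = 36 ≡ 36 (mod 149)
6^4 ≡ 36^2 = 1296 ≡ 104 (mod 149)
6^8 ≡ 104^2 = 10816 ≡ 88 (mod 149)
6^16 ≡ 88^2 = 7744 ≡ 145 (mod 149)
6^32 ≡ 145^2 = 21025 ≡ 16 (mod 149)
37 = 32 + 4 + 1 in binary powers of 2.
So 6^37 ≡ 16 · 104 · 6 ≡ 1 (mod 149).
Since 6^d ≡ 1 (mod 149), base 6 does not prove 149 composite.

1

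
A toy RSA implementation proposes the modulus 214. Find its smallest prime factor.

214 is even: 2 divides it.

2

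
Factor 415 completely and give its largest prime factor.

83

415 = 5 · 83
83 is prime.
So 415 = 5 · 83; the largest prime factor is 83.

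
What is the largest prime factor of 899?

31

899 = 29 · 31
31 is prime.
So 899 = 29 · 31; the largest prime factor is 31.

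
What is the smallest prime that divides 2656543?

2656543 is odd.
Digit sum 31, not divisible by 3.
Ends in 3: not divisible by 5.
7: 2656543 = 7·379506 + 1
11: 2656543 = 11·241503 + 10
13: 2656543 = 13·204349 + 6
17: 2656543 = 17·156267 + 4
19: 2656543 = 19·139818 + 1
23: 2656543 = 23·115501 + 20
29: 2656543 = 29·91604 + 27
31: 2656543 = 31·85694 + 29
37: 2656543 = 37·71798 + 17
41: 2656543 = 41·64793 + 30
43: 2656543 = 43·61780 + 3
47: 2656543 = 47·56522 + 9
53: 2656543 = 53·50123 + 24
59: 2656543 = 59·45026 + 9
61: 2656543 = 61·43549 + 54
67: 2656543 = 67·39649 + 60
71: 2656543 = 71·37416 + 7
73: 2656543 = 73·36391

73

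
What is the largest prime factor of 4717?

89

4717 = 53 · 89
89 is prime.
So 4717 = 53 · 89; the largest prime factor is 89.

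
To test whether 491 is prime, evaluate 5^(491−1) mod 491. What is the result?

5^1 ≡ 5 (mod 491)
5^2 ≡ 5^2 = 25 ≡ 25 (mod 491)
5^4 ≡ 25^2 = 625 ≡ 134 (mod 491)
5^8 ≡ 134^2 = 17956 ≡ 280 (mod 491)
5^16 ≡ 280^2 = 78400 ≡ 331 (mod 491)
5^32 ≡ 331^2 = 109561 ≡ 68 (mod 491)
5^64 ≡ 68^2 = 4624 ≡ 205 (mod 491)
5^128 ≡ 205^2 = 42025 ≡ 290 (mod 491)
5^256 ≡ 290^2 = 84100 ≡ 139 (mod 491)
490 = 256 + 128 + 64 + 32 + 8 + 2 in binary powers of 2.
So 5^490 ≡ 139 · 290 · 205 · 68 · 280 · 25 ≡ 1 (mod 491).
Since the result is 1, base 5 gives no evidence that 491 is composite.

1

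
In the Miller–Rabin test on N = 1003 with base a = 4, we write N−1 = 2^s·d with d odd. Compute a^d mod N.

1003 − 1 = 1002 = 2^1 · 501, so d = 501.
4^1 ≡ 4 (mod 1003)
4^2 ≡ 4^2 = 16 ≡ 16 (mod 1003)
4^4 ≡ 16^2 = 256 ≡ 256 (mod 1003)
4^8 ≡ 256^2 = 65536 ≡ 341 (mod 1003)
4^16 ≡ 341^2 = 116281 ≡ 936 (mod 1003)
4^32 ≡ 936^2 = 876096 ≡ 477 (mod 1003)
4^64 ≡ 477^2 = 227529 ≡ 851 (mod 1003)
4^128 ≡ 851^2 = 724201 ≡ 35 (mod 1003)
4^256 ≡ 35^2 = 1225 ≡ 222 (mod 1003)
501 = 256 + 128 + 64 + 32 + 16 + 4 + 1 in binary powers of 2.
So 4^501 ≡ 222 · 35 · 851 · 477 · 936 · 256 · 4 ≡ 990 (mod 1003).
Squaring chain: 990; never reaches −1, so base 4 is a Miller–Rabin witness that 1003 is composite.

990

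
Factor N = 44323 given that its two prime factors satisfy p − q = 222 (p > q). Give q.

127

Since p = q + 222, we have 44323 = q(q + 222), so q² + 222q − 44323 = 0.
Discriminant: 222² + 4·44323 = 49284 + 177292 = 226576; √226576 = 476.
q = (−222 + 476)/2 = 127, and p = q + 222 = 349.
Check: 127 · 349 = 44323.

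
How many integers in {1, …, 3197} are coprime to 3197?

Factor: 3197 = 23 · 139.
φ(3197) = (23−1) · (139−1) = 22 · 138 = 3036.

3036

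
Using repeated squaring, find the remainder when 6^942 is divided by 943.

210

6^1 ≡ 6 (mod 943)
6^2 ≡ 6^2 = 36 ≡ 36 (mod 943)
6^4 ≡ 36^2 = 1296 ≡ 353 (mod 943)
6^8 ≡ 353^2 = 124609 ≡ 133 (mod 943)
6^16 ≡ 133^2 = 17689 ≡ 715 (mod 943)
6^32 ≡ 715^2 = 511225 ≡ 119 (mod 943)
6^64 ≡ 119^2 = 14161 ≡ 16 (mod 943)
6^128 ≡ 16^2 = 256 ≡ 256 (mod 943)
6^256 ≡ 256^2 = 65536 ≡ 469 (mod 943)
6^512 ≡ 469^2 = 219961 ≡ 242 (mod 943)
942 = 512 + 256 + 128 + 32 + 8 + 4 + 2 in binary powers of 2.
So 6^942 ≡ 242 · 469 · 256 · 119 · 133 · 353 · 36 ≡ 210 (mod 943).
Since 210 ≠ 1, base 6 is a Fermat witness: 943 is composite.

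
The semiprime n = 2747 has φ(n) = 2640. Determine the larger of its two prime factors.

φ(n) = (p−1)(q−1) = n − (p+q) + 1, so p + q = 2747 − 2640 + 1 = 108.
p and q are the roots of t² − 108t + 2747 = 0.
Discriminant: 108² − 4·2747 = 11664 − 10988 = 676; √676 = 26.
q = (108 − 26)/2 = 41, p = (108 + 26)/2 = 67.
Check: 41 · 67 = 2747.

67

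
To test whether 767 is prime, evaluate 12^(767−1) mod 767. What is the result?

508

12^1 ≡ 12 (mod 767)
12^2 ≡ 12^2 = 144 ≡ 144 (mod 767)
12^4 ≡ 144^2 = 20736 ≡ 27 (mod 767)
12^8 ≡ 27^2 = 729 ≡ 729 (mod 767)
12^16 ≡ 729^2 = 531441 ≡ 677 (mod 767)
12^32 ≡ 677^2 = 458329 ≡ 430 (mod 767)
12^64 ≡ 430^2 = 184900 ≡ 53 (mod 767)
12^128 ≡ 53^2 = 2809 ≡ 508 (mod 767)
12^256 ≡ 508^2 = 258064 ≡ 352 (mod 767)
12^512 ≡ 352^2 = 123904 ≡ 417 (mod 767)
766 = 512 + 128 + 64 + 32 + 16 + 8 + 4 + 2 in binary powers of 2.
So 12^766 ≡ 417 · 508 · 53 · 430 · 677 · 729 · 27 · 144 ≡ 508 (mod 767).
Since 508 ≠ 1, base 12 is a Fermat witness: 767 is composite.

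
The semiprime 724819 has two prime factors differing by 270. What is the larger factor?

Since p = q + 270, we have 724819 = q(q + 270), so q² + 270q − 724819 = 0.
Discriminant: 270² + 4·724819 = 72900 + 2899276 = 2972176; √2972176 = 1724.
q = (−270 + 1724)/2 = 727, and p = q + 270 = 997.
Check: 727 · 997 = 724819.

997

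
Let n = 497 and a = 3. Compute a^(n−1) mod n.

3^1 ≡ 3 (mod 497)
3^2 ≡ 3^2 = 9 ≡ 9 (mod 497)
3^4 ≡ 9^2 = 81 ≡ 81 (mod 497)
3^8 ≡ 81^2 = 6561 ≡ 100 (mod 497)
3^16 ≡ 100^2 = 10000 ≡ 60 (mod 497)
3^32 ≡ 60^2 = 3600 ≡ 121 (mod 497)
3^64 ≡ 121^2 = 14641 ≡ 228 (mod 497)
3^128 ≡ 228^2 = 51984 ≡ 296 (mod 497)
3^256 ≡ 296^2 = 87616 ≡ 144 (mod 497)
496 = 256 + 128 + 64 + 32 + 16 in binary powers of 2.
So 3^496 ≡ 144 · 296 · 228 · 121 · 60 ≡ 445 (mod 497).
Since 445 ≠ 1, base 3 is a Fermat witness: 497 is composite.

445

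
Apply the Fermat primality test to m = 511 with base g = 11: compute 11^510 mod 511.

11^1 ≡ 11 (mod 511)
11^2 ≡ 11^2 = 121 ≡ 121 (mod 511)
11^4 ≡ 121^2 = 14641 ≡ 333 (mod 511)
11^8 ≡ 333^2 = 110889 ≡ 2 (mod 511)
11^16 ≡ 2^2 = 4 ≡ 4 (mod 511)
11^32 ≡ 4^2 = 16 ≡ 16 (mod 511)
11^64 ≡ 16^2 = 256 ≡ 256 (mod 511)
11^128 ≡ 256^2 = 65536 ≡ 128 (mod 511)
11^256 ≡ 128^2 = 16384 ≡ 32 (mod 511)
510 = 256 + 128 + 64 + 32 + 16 + 8 + 4 + 2 in binary powers of 2.
So 11^510 ≡ 32 · 128 · 256 · 16 · 4 · 2 · 333 · 121 ≡ 435 (mod 511).
Since 435 ≠ 1, base 11 is a Fermat witness: 511 is composite.

435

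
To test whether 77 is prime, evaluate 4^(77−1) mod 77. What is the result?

4

4^1 ≡ 4 (mod 77)
4^2 ≡ 4^2 = 16 ≡ 16 (mod 77)
4^4 ≡ 16^2 = 256 ≡ 25 (mod 77)
4^8 ≡ 25^2 = 625 ≡ 9 (mod 77)
4^16 ≡ 9^2 = 81 ≡ 4 (mod 77)
4^32 ≡ 4^2 = 16 ≡ 16 (mod 77)
4^64 ≡ 16^2 = 256 ≡ 25 (mod 77)
76 = 64 + 8 + 4 in binary powers of 2.
So 4^76 ≡ 25 · 9 · 25 ≡ 4 (mod 77).
Since 4 ≠ 1, base 4 is a Fermat witness: 77 is composite.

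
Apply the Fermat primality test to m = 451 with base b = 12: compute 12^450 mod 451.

12^1 ≡ 12 (mod 451)
12^2 ≡ 12^2 = 144 ≡ 144 (mod 451)
12^4 ≡ 144^2 = 20736 ≡ 441 (mod 451)
12^8 ≡ 441^2 = 194481 ≡ 100 (mod 451)
12^16 ≡ 100^2 = 10000 ≡ 78 (mod 451)
12^32 ≡ 78^2 = 6084 ≡ 221 (mod 451)
12^64 ≡ 221^2 = 48841 ≡ 133 (mod 451)
12^128 ≡ 133^2 = 17689 ≡ 100 (mod 451)
12^256 ≡ 100^2 = 10000 ≡ 78 (mod 451)
450 = 256 + 128 + 64 + 2 in binary powers of 2.
So 12^450 ≡ 78 · 100 · 133 · 144 ≡ 419 (mod 451).
Since 419 ≠ 1, base 12 is a Fermat witness: 451 is composite.

419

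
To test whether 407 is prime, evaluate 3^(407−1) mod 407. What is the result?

256

3^1 ≡ 3 (mod 407)
3^2 ≡ 3^2 = 9 ≡ 9 (mod 407)
3^4 ≡ 9^2 = 81 ≡ 81 (mod 407)
3^8 ≡ 81^2 = 6561 ≡ 49 (mod 407)
3^16 ≡ 49^2 = 2401 ≡ 366 (mod 407)
3^32 ≡ 366^2 = 133956 ≡ 53 (mod 407)
3^64 ≡ 53^2 = 2809 ≡ 367 (mod 407)
3^128 ≡ 367^2 = 134689 ≡ 379 (mod 407)
3^256 ≡ 379^2 = 143641 ≡ 377 (mod 407)
406 = 256 + 128 + 16 + 4 + 2 in binary powers of 2.
So 3^406 ≡ 377 · 379 · 366 · 81 · 9 ≡ 256 (mod 407).
Since 256 ≠ 1, base 3 is a Fermat witness: 407 is composite.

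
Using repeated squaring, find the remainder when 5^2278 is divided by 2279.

411

5^1 ≡ 5 (mod 2279)
5^2 ≡ 5^2 = 25 ≡ 25 (mod 2279)
5^4 ≡ 25^2 = 625 ≡ 625 (mod 2279)
5^8 ≡ 625^2 = 390625 ≡ 916 (mod 2279)
5^16 ≡ 916^2 = 839056 ≡ 384 (mod 2279)
5^32 ≡ 384^2 = 147456 ≡ 1600 (mod 2279)
5^64 ≡ 1600^2 = 2560000 ≡ 683 (mod 2279)
5^128 ≡ 683^2 = 466489 ≡ 1573 (mod 2279)
5^256 ≡ 1573^2 = 2474329 ≡ 1614 (mod 2279)
5^512 ≡ 1614^2 = 2604996 ≡ 99 (mod 2279)
5^1024 ≡ 99^2 = 9801 ≡ 685 (mod 2279)
5^2048 ≡ 685^2 = 469225 ≡ 2030 (mod 2279)
2278 = 2048 + 128 + 64 + 32 + 4 + 2 in binary powers of 2.
So 5^2278 ≡ 2030 · 1573 · 683 · 1600 · 625 · 25 ≡ 411 (mod 2279).
Since 411 ≠ 1, base 5 is a Fermat witness: 2279 is composite.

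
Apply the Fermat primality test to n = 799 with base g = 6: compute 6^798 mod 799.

6^1 ≡ 6 (mod 799)
6^2 ≡ 6^2 = 36 ≡ 36 (mod 799)
6^4 ≡ 36^2 = 1296 ≡ 497 (mod 799)
6^8 ≡ 497^2 = 247009 ≡ 118 (mod 799)
6^16 ≡ 118^2 = 13924 ≡ 341 (mod 799)
6^32 ≡ 341^2 = 116281 ≡ 426 (mod 799)
6^64 ≡ 426^2 = 181476 ≡ 103 (mod 799)
6^128 ≡ 103^2 = 10609 ≡ 222 (mod 799)
6^256 ≡ 222^2 = 49284 ≡ 545 (mod 799)
6^512 ≡ 545^2 = 297025 ≡ 596 (mod 799)
798 = 512 + 256 + 16 + 8 + 4 + 2 in binary powers of 2.
So 6^798 ≡ 596 · 545 · 341 · 118 · 497 · 36 ≡ 247 (mod 799).
Since 247 ≠ 1, base 6 is a Fermat witness: 799 is composite.

247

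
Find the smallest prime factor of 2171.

13

2171 is odd.
Digit sum 11, not divisible by 3.
Ends in 1: not divisible by 5.
7: 2171 = 7·310 + 1
11: 2171 = 11·197 + 4
13: 2171 = 13·167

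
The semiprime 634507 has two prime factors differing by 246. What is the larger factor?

929

Since p = q + 246, we have 634507 = q(q + 246), so q² + 246q − 634507 = 0.
Discriminant: 246² + 4·634507 = 60516 + 2538028 = 2598544; √2598544 = 1612.
q = (−246 + 1612)/2 = 683, and p = q + 246 = 929.
Check: 683 · 929 = 634507.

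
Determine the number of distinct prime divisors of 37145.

37145 = 5 · 7429
7429 = 17 · 437
437 = 19 · 23
37145 = 5 · 17 · 19 · 23, which has 4 distinct prime factors.

4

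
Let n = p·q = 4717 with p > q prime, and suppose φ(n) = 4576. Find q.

53

φ(n) = (p−1)(q−1) = n − (p+q) + 1, so p + q = 4717 − 4576 + 1 = 142.
p and q are the roots of t² − 142t + 4717 = 0.
Discriminant: 142² − 4·4717 = 20164 − 18868 = 1296; √1296 = 36.
q = (142 − 36)/2 = 53, p = (142 + 36)/2 = 89.
Check: 53 · 89 = 4717.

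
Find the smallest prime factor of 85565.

85565 is odd.
Digit sum 29, not divisible by 3.
Ends in 5: divisible by 5.

5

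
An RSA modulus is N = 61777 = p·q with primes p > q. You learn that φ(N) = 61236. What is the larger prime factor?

φ(n) = (p−1)(q−1) = n − (p+q) + 1, so p + q = 61777 − 61236 + 1 = 542.
p and q are the roots of t² − 542t + 61777 = 0.
Discriminant: 542² − 4·61777 = 293764 − 247108 = 46656; √46656 = 216.
q = (542 − 216)/2 = 163, p = (542 + 216)/2 = 379.
Check: 163 · 379 = 61777.

379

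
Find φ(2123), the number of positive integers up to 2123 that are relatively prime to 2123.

Factor: 2123 = 11 · 193.
φ(2123) = (11−1) · (193−1) = 10 · 192 = 1920.

1920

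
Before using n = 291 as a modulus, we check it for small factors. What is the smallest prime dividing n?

291 is odd.
Digit sum 12, divisible by 3.

3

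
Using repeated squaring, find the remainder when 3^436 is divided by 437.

347

3^1 ≡ 3 (mod 437)
3^2 ≡ 3^2 = 9 ≡ 9 (mod 437)
3^4 ≡ 9^2 = 81 ≡ 81 (mod 437)
3^8 ≡ 81^2 = 6561 ≡ 6 (mod 437)
3^16 ≡ 6^2 = 36 ≡ 36 (mod 437)
3^32 ≡ 36^2 = 1296 ≡ 422 (mod 437)
3^64 ≡ 422^2 = 178084 ≡ 225 (mod 437)
3^128 ≡ 225^2 = 50625 ≡ 370 (mod 437)
3^256 ≡ 370^2 = 136900 ≡ 119 (mod 437)
436 = 256 + 128 + 32 + 16 + 4 in binary powers of 2.
So 3^436 ≡ 119 · 370 · 422 · 36 · 81 ≡ 347 (mod 437).
Since 347 ≠ 1, base 3 is a Fermat witness: 437 is composite.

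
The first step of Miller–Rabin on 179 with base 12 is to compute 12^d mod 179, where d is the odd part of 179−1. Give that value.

1

179 − 1 = 178 = 2^1 · 89, so d = 89.
12^1 ≡ 12 (mod 179)
12^2 ≡ 12^2 = 144 ≡ 144 (mod 179)
12^4 ≡ 144^2 = 20736 ≡ 151 (mod 179)
12^8 ≡ 151^2 = 22801 ≡ 68 (mod 179)
12^16 ≡ 68^2 = 4624 ≡ 149 (mod 179)
12^32 ≡ 149^2 = 22201 ≡ 5 (mod 179)
12^64 ≡ 5^2 = 25 ≡ 25 (mod 179)
89 = 64 + 16 + 8 + 1 in binary powers of 2.
So 12^89 ≡ 25 · 149 · 68 · 12 ≡ 1 (mod 179).
Since 12^d ≡ 1 (mod 179), base 12 does not prove 179 composite.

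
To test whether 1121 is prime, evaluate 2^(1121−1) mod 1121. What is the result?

833

2^1 ≡ 2 (mod 1121)
2^2 ≡ 2^2 = 4 ≡ 4 (mod 1121)
2^4 ≡ 4^2 = 16 ≡ 16 (mod 1121)
2^8 ≡ 16^2 = 256 ≡ 256 (mod 1121)
2^16 ≡ 256^2 = 65536 ≡ 518 (mod 1121)
2^32 ≡ 518^2 = 268324 ≡ 405 (mod 1121)
2^64 ≡ 405^2 = 164025 ≡ 359 (mod 1121)
2^128 ≡ 359^2 = 128881 ≡ 1087 (mod 1121)
2^256 ≡ 1087^2 = 1181569 ≡ 35 (mod 1121)
2^512 ≡ 35^2 = 1225 ≡ 104 (mod 1121)
2^1024 ≡ 104^2 = 10816 ≡ 727 (mod 1121)
1120 = 1024 + 64 + 32 in binary powers of 2.
So 2^1120 ≡ 727 · 359 · 405 ≡ 833 (mod 1121).
Since 833 ≠ 1, base 2 is a Fermat witness: 1121 is composite.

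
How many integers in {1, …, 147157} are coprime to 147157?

Factor: 147157 = 31 · 47 · 101.
φ(147157) = (31−1) · (47−1) · (101−1) = 30 · 46 · 100 = 138000.

138000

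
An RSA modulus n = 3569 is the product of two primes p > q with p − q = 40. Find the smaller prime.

Since p = q + 40, we have 3569 = q(q + 40), so q² + 40q − 3569 = 0.
Discriminant: 40² + 4·3569 = 1600 + 14276 = 15876; √15876 = 126.
q = (−40 + 126)/2 = 43, and p = q + 40 = 83.
Check: 43 · 83 = 3569.

43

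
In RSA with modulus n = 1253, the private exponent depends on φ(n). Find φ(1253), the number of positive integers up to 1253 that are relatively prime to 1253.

1068

Factor: 1253 = 7 · 179.
φ(1253) = (7−1) · (179−1) = 6 · 178 = 1068.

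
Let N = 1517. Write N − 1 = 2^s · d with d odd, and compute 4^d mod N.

1517 − 1 = 1516 = 2^2 · 379, so d = 379.
4^1 ≡ 4 (mod 1517)
4^2 ≡ 4^2 = 16 ≡ 16 (mod 1517)
4^4 ≡ 16^2 = 256 ≡ 256 (mod 1517)
4^8 ≡ 256^2 = 65536 ≡ 305 (mod 1517)
4^16 ≡ 305^2 = 93025 ≡ 488 (mod 1517)
4^32 ≡ 488^2 = 238144 ≡ 1492 (mod 1517)
4^64 ≡ 1492^2 = 2226064 ≡ 625 (mod 1517)
4^128 ≡ 625^2 = 390625 ≡ 756 (mod 1517)
4^256 ≡ 756^2 = 571536 ≡ 1144 (mod 1517)
379 = 256 + 64 + 32 + 16 + 8 + 2 + 1 in binary powers of 2.
So 4^379 ≡ 1144 · 625 · 1492 · 488 · 305 · 16 · 4 ≡ 892 (mod 1517).
Squaring chain: 892 → 756; never reaches −1, so base 4 is a Miller–Rabin witness that 1517 is composite.

892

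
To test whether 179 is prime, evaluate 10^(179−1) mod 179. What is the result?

10^1 ≡ 10 (mod 179)
10^2 ≡ 10^2 = 100 ≡ 100 (mod 179)
10^4 ≡ 100^2 = 10000 ≡ 155 (mod 179)
10^8 ≡ 155^2 = 24025 ≡ 39 (mod 179)
10^16 ≡ 39^2 = 1521 ≡ 89 (mod 179)
10^32 ≡ 89^2 = 7921 ≡ 45 (mod 179)
10^64 ≡ 45^2 = 2025 ≡ 56 (mod 179)
10^128 ≡ 56^2 = 3136 ≡ 93 (mod 179)
178 = 128 + 32 + 16 + 2 in binary powers of 2.
So 10^178 ≡ 93 · 45 · 89 · 100 ≡ 1 (mod 179).
Since the result is 1, base 10 gives no evidence that 179 is composite.

1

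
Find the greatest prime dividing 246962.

97

246962 = 2 · 123481
123481 = 19 · 6499
6499 = 67 · 97
97 is prime.
So 246962 = 2 · 19 · 67 · 97; the largest prime factor is 97.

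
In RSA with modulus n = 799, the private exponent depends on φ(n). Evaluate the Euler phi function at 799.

736

Factor: 799 = 17 · 47.
φ(799) = (17−1) · (47−1) = 16 · 46 = 736.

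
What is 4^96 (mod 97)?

4^1 ≡ 4 (mod 97)
4^2 ≡ 4^2 = 16 ≡ 16 (mod 97)
4^4 ≡ 16^2 = 256 ≡ 62 (mod 97)
4^8 ≡ 62^2 = 3844 ≡ 61 (mod 97)
4^16 ≡ 61^2 = 3721 ≡ 35 (mod 97)
4^32 ≡ 35^2 = 1225 ≡ 61 (mod 97)
4^64 ≡ 61^2 = 3721 ≡ 35 (mod 97)
96 = 64 + 32 in binary powers of 2.
So 4^96 ≡ 35 · 61 ≡ 1 (mod 97).
Since the result is 1, base 4 gives no evidence that 97 is composite.

1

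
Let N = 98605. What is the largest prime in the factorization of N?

98605 = 5 · 19721
19721 = 13 · 1517
1517 = 37 · 41
41 is prime.
So 98605 = 5 · 13 · 37 · 41; the largest prime factor is 41.

41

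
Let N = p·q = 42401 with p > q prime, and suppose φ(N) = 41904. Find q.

109

φ(n) = (p−1)(q−1) = n − (p+q) + 1, so p + q = 42401 − 41904 + 1 = 498.
p and q are the roots of t² − 498t + 42401 = 0.
Discriminant: 498² − 4·42401 = 248004 − 169604 = 78400; √78400 = 280.
q = (498 − 280)/2 = 109, p = (498 + 280)/2 = 389.
Check: 109 · 389 = 42401.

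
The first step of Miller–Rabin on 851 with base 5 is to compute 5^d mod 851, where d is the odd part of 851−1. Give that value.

851 − 1 = 850 = 2^1 · 425, so d = 425.
5^1 ≡ 5 (mod 851)
5^2 ≡ 5^2 = 25 ≡ 25 (mod 851)
5^4 ≡ 25^2 = 625 ≡ 625 (mod 851)
5^8 ≡ 625^2 = 390625 ≡ 16 (mod 851)
5^16 ≡ 16^2 = 256 ≡ 256 (mod 851)
5^32 ≡ 256^2 = 65536 ≡ 9 (mod 851)
5^64 ≡ 9^2 = 81 ≡ 81 (mod 851)
5^128 ≡ 81^2 = 6561 ≡ 604 (mod 851)
5^256 ≡ 604^2 = 364816 ≡ 588 (mod 851)
425 = 256 + 128 + 32 + 8 + 1 in binary powers of 2.
So 5^425 ≡ 588 · 604 · 9 · 16 · 5 ≡ 109 (mod 851).
Squaring chain: 109; never reaches −1, so base 5 is a Miller–Rabin witness that 851 is composite.

109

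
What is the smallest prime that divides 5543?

5543 is odd.
Digit sum 17, not divisible by 3.
Ends in 3: not divisible by 5.
7: 5543 = 7·791 + 6
11: 5543 = 11·503 + 10
13: 5543 = 13·426 + 5
17: 5543 = 17·326 + 1
19: 5543 = 19·291 + 14
23: 5543 = 23·241

23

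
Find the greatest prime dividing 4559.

4559 = 47 · 97
97 is prime.
So 4559 = 47 · 97; the largest prime factor is 97.

97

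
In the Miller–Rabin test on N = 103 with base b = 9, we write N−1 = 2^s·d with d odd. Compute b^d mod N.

103 − 1 = 102 = 2^1 · 51, so d = 51.
9^1 ≡ 9 (mod 103)
9^2 ≡ 9^2 = 81 ≡ 81 (mod 103)
9^4 ≡ 81^2 = 6561 ≡ 72 (mod 103)
9^8 ≡ 72^2 = 5184 ≡ 34 (mod 103)
9^16 ≡ 34^2 = 1156 ≡ 23 (mod 103)
9^32 ≡ 23^2 = 529 ≡ 14 (mod 103)
51 = 32 + 16 + 2 + 1 in binary powers of 2.
So 9^51 ≡ 14 · 23 · 81 · 9 ≡ 1 (mod 103).
Since 9^d ≡ 1 (mod 103), base 9 does not prove 103 composite.

1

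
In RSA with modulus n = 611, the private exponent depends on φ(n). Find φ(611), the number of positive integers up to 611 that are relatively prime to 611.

552

Factor: 611 = 13 · 47.
φ(611) = (13−1) · (47−1) = 12 · 46 = 552.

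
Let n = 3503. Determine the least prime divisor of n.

3503 is odd.
Digit sum 11, not divisible by 3.
Ends in 3: not divisible by 5.
7: 3503 = 7·500 + 3
11: 3503 = 11·318 + 5
13: 3503 = 13·269 + 6
17: 3503 = 17·206 + 1
19: 3503 = 19·184 + 7
23: 3503 = 23·152 + 7
29: 3503 = 29·120 + 23
31: 3503 = 31·113

31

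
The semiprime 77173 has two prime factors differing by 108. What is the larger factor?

Since p = q + 108, we have 77173 = q(q + 108), so q² + 108q − 77173 = 0.
Discriminant: 108² + 4·77173 = 11664 + 308692 = 320356; √320356 = 566.
q = (−108 + 566)/2 = 229, and p = q + 108 = 337.
Check: 229 · 337 = 77173.

337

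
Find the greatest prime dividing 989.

989 = 23 · 43
43 is prime.
So 989 = 23 · 43; the largest prime factor is 43.

43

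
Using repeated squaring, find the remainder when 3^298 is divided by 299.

3

3^1 ≡ 3 (mod 299)
3^2 ≡ 3^2 = 9 ≡ 9 (mod 299)
3^4 ≡ 9^2 = 81 ≡ 81 (mod 299)
3^8 ≡ 81^2 = 6561 ≡ 282 (mod 299)
3^16 ≡ 282^2 = 79524 ≡ 289 (mod 299)
3^32 ≡ 289^2 = 83521 ≡ 100 (mod 299)
3^64 ≡ 100^2 = 10000 ≡ 133 (mod 299)
3^128 ≡ 133^2 = 17689 ≡ 48 (mod 299)
3^256 ≡ 48^2 = 2304 ≡ 211 (mod 299)
298 = 256 + 32 + 8 + 2 in binary powers of 2.
So 3^298 ≡ 211 · 100 · 282 · 9 ≡ 3 (mod 299).
Since 3 ≠ 1, base 3 is a Fermat witness: 299 is composite.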